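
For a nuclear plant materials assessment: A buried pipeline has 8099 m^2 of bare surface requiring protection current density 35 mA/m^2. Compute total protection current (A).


I = area * current density, then convert mA → A (÷1000)
I = 8099 * 35 / 1000 = 283.47 A

283.47 A


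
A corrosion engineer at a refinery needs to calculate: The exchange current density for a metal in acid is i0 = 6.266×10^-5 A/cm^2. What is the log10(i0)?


i0 = 6.266×10^-5 A/cm^2
log10(i0) = -4.203

-4.203


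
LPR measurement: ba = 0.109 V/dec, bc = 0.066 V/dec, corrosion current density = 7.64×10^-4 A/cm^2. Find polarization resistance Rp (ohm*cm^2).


Apply the Stern-Geary equation: Rp = ba*bc / (2.303*icorr*(ba+bc))
ba*bc = 0.109*0.066 = 0.007194
ba+bc = 0.175; 2.303*icorr*(ba+bc) = 2.303*7.64×10^-4*0.175 = 3.079111×10^-4
Rp = 0.007194 / 3.079111×10^-4 = 23.4 ohm*cm^2

23.4 ohm*cm^2


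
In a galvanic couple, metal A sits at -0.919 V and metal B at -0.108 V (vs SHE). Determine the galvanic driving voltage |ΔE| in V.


Driving voltage is the absolute potential difference.
|ΔE| = |-0.919 − (-0.108)| = 0.811 V

0.811 V


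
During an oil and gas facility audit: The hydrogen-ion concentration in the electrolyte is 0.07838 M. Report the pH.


pH = −log10[H+]
pH = −log10(0.07838) = 1.11

1.11


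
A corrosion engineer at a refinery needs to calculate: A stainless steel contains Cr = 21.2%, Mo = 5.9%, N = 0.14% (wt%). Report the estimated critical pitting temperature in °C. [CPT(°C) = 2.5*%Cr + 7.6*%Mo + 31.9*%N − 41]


Apply the ASTM G48 empirical CPT estimate: CPT(°C) = 2.5*%Cr + 7.6*%Mo + 31.9*%N − 41
2.5*21.2 = 53; 7.6*5.9 = 44.84; 31.9*0.14 = 4.466
CPT = 53 + 44.84 + 4.466 − 41 = 61.306 °C
Rounded to 0.1 °C: CPT ≈ 61.3 °C

61.3 °C


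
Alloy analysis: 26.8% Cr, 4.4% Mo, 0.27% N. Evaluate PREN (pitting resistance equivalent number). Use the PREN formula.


Apply the PREN formula: PREN = Cr + 3.3*Mo + 16*N
PREN = 26.8 + 3.3*4.4 + 16*0.27
PREN = 26.8 + 14.52 + 4.32 = 45.64

45.64


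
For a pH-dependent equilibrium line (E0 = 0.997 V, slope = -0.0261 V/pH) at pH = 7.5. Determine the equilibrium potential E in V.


Apply the Pourbaix line equation: E = E0 + slope*pH
E = 0.997 + (-0.0261)*7.5 = 0.997 + (-0.19575) = 0.80125 V
Rounded to 3 decimal places: E = 0.801 V

0.801 V


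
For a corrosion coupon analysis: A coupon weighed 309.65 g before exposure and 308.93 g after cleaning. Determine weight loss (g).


Weight loss = initial − final
WL = 309.65 − 308.93 = 0.72 g

0.72 g


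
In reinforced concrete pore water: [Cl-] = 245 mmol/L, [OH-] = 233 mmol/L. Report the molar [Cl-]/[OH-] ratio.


Threshold parameter = [Cl-] / [OH-] (molar basis; both in mmol/L, so units cancel)
Ratio = 245 / 233 = 1.05

1.05


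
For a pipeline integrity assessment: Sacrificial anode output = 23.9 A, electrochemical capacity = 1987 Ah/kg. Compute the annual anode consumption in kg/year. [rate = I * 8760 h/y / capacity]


Annual consumption = current * hours per year / capacity
Rate = 23.9 * 8760 / 1987 = 105.4 kg/year

105.4 kg/year


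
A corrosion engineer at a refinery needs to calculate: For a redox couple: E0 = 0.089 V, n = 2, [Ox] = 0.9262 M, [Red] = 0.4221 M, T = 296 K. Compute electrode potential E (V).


Apply the Nernst equation: E = E0 + (RT/nF)*ln([Ox]/[Red])
Step 1: RT/nF = 8.314*296/(2*96485) = 0.01275299 V
Step 2: [Ox]/[Red] = 0.9262/0.4221 = 2.194267
Step 3: ln(2.194267) = 0.785848
Step 4: correction = 0.01275299 * 0.785848 = 0.01 V
E = 0.089 + 0.01 = 0.099 V

0.099 V


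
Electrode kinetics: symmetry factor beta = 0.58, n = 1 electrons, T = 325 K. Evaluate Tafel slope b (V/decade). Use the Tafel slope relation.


Apply the Tafel slope relation: b = 2.303*R*T/(beta*n*F)
Numerator: 2.303 * 8.314 * 325 = 6222.82
Denominator: 0.58 * 1 * 96485 = 55961.3
b = 6222.82 / 55961.3 = 0.111 V/decade

0.111 V/decade


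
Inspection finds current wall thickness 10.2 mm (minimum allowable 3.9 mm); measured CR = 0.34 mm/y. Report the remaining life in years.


Apply the remaining-life relation: RL = (t_current − t_min) / CR
RL = (10.2 − 3.9) / 0.34 = 6.3 / 0.34 = 18.5 years

18.5 years


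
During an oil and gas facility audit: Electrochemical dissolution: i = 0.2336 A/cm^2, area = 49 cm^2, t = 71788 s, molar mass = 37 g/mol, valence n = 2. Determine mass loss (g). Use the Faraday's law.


Apply Faraday's law: m = i*A*t*M / (n*F)
Total charge passed Q = i*A*t = 0.2336*49*71788 = 821714.1632 C
m = Q*M/(n*F) = 821714.1632*37/(2*96485) = 157.55518 g

157.55518 g


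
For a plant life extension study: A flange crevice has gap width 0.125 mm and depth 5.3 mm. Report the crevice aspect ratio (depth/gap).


Aspect ratio = depth / gap
Ratio = 5.3 / 0.125 = 42.4

42.4


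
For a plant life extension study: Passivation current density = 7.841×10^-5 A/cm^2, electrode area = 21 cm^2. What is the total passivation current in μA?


I = i_pass * A, then convert A → μA (×10^6)
I = 7.841×10^-5 * 21 * 10^6 = 1646.61 μA

1646.61 μA


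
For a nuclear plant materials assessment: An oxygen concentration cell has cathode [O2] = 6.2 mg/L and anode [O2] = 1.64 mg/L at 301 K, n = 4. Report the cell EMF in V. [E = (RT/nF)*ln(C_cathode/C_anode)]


Apply the Nernst concentration-cell relation: E = (RT/nF)*ln(C_cathode/C_anode)
RT/nF = 8.314*301/(4*96485) = 0.0064842 V
ln(6.2/1.64) = 1.32985
E = 0.0064842 * 1.32985 = 0.00862 V

0.00862 V


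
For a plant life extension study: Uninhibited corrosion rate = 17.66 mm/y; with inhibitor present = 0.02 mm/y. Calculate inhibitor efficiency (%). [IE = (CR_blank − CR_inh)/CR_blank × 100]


Apply the inhibitor-efficiency definition: IE = (CR_blank − CR_inh)/CR_blank × 100
IE = (17.66 − 0.02) / 17.66 × 100
IE = 17.64 / 17.66 × 100 = 99.9 %

99.9 %


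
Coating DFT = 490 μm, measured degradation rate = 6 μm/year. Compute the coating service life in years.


Service life = thickness / degradation rate
Life = 490 / 6 = 81.7 years

81.7 years


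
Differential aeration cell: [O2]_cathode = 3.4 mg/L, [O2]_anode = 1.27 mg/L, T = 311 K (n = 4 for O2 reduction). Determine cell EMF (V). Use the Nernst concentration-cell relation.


Apply the Nernst concentration-cell relation: E = (RT/nF)*ln(C_cathode/C_anode)
RT/nF = 8.314*311/(4*96485) = 0.00669963 V
ln(3.4/1.27) = 0.98476
E = 0.00669963 * 0.98476 = 0.0066 V

0.0066 V


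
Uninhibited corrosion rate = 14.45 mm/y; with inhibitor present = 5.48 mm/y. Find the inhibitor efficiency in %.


Apply the inhibitor-efficiency definition: IE = (CR_blank − CR_inh)/CR_blank × 100
IE = (14.45 − 5.48) / 14.45 × 100
IE = 8.97 / 14.45 × 100 = 62.1 %

62.1 %


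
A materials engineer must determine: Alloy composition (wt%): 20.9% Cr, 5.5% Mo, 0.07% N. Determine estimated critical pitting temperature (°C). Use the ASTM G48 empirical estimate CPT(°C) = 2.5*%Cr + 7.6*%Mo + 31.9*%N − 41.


Apply the ASTM G48 empirical CPT estimate: CPT(°C) = 2.5*%Cr + 7.6*%Mo + 31.9*%N − 41
2.5*20.9 = 52.25; 7.6*5.5 = 41.8; 31.9*0.07 = 2.233
CPT = 52.25 + 41.8 + 2.233 − 41 = 55.283 °C
Rounded to 0.1 °C: CPT ≈ 55.3 °C

55.3 °C


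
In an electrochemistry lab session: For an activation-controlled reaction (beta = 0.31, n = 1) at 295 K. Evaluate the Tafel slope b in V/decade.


Apply the Tafel slope relation: b = 2.303*R*T/(beta*n*F)
Numerator: 2.303 * 8.314 * 295 = 5648.41
Denominator: 0.31 * 1 * 96485 = 29910.35
b = 5648.41 / 29910.35 = 0.1888 V/decade

0.1888 V/decade


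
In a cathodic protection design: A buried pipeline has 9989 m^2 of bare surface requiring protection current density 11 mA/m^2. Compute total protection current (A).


I = area * current density, then convert mA → A (÷1000)
I = 9989 * 11 / 1000 = 109.88 A

109.88 A


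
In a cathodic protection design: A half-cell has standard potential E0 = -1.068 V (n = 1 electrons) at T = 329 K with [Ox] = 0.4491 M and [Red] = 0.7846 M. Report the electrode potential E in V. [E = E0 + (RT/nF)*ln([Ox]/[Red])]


Apply the Nernst equation: E = E0 + (RT/nF)*ln([Ox]/[Red])
Step 1: RT/nF = 8.314*329/(1*96485) = 0.02834955 V
Step 2: [Ox]/[Red] = 0.4491/0.7846 = 0.572394
Step 3: ln(0.572394) = -0.557928
Step 4: correction = 0.02834955 * -0.557928 = -0.0158 V
E = -1.068 + -0.0158 = -1.0838 V

-1.0838 V


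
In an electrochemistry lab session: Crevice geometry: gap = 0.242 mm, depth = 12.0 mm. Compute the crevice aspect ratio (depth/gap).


Aspect ratio = depth / gap
Ratio = 12.0 / 0.242 = 49.6

49.6


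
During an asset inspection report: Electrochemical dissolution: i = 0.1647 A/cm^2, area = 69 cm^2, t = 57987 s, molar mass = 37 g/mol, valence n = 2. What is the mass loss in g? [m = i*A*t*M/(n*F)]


Apply Faraday's law: m = i*A*t*M / (n*F)
Total charge passed Q = i*A*t = 0.1647*69*57987 = 658981.6641 C
m = Q*M/(n*F) = 658981.6641*37/(2*96485) = 126.35291 g

126.35291 g


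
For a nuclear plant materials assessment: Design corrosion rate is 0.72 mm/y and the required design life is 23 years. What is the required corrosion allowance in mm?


Corrosion allowance = CR × design life
CA = 0.72 * 23 = 16.56 mm

16.56 mm


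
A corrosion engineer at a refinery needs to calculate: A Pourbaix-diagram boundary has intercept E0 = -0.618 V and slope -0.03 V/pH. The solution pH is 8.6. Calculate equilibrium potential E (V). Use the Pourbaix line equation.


Apply the Pourbaix line equation: E = E0 + slope*pH
E = -0.618 + (-0.03)*8.6 = -0.618 + (-0.258) = -0.876 V
Rounded to 4 decimal places: E = -0.8760 V

-0.8760 V


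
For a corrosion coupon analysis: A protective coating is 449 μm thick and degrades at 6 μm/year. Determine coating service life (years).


Service life = thickness / degradation rate
Life = 449 / 6 = 74.8 years

74.8 years


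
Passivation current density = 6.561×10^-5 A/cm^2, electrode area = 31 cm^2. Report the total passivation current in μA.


I = i_pass * A, then convert A → μA (×10^6)
I = 6.561×10^-5 * 31 * 10^6 = 2033.91 μA

2033.91 μA


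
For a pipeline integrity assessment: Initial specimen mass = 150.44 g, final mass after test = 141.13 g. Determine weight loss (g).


Weight loss = initial − final
WL = 150.44 − 141.13 = 9.31 g

9.31 g


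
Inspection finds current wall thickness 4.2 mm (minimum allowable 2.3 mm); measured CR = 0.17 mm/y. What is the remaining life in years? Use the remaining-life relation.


Apply the remaining-life relation: RL = (t_current − t_min) / CR
RL = (4.2 − 2.3) / 0.17 = 1.9 / 0.17 = 11.2 years

11.2 years


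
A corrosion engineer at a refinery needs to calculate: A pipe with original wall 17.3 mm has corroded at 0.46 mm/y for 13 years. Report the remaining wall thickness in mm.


Remaining wall = original − CR × time
t = 17.3 − 0.46*13 = 17.3 − 5.98 = 11.32 mm

11.32 mm


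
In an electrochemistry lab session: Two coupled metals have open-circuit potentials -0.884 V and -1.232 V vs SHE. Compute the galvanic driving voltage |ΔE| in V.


Driving voltage is the absolute potential difference.
|ΔE| = |-0.884 − (-1.232)| = 0.348 V

0.348 V


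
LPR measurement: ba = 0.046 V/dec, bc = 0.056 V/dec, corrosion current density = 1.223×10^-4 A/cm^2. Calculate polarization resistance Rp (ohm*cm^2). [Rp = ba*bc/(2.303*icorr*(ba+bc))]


Apply the Stern-Geary equation: Rp = ba*bc / (2.303*icorr*(ba+bc))
ba*bc = 0.046*0.056 = 0.002576
ba+bc = 0.102; 2.303*icorr*(ba+bc) = 2.303*1.223×10^-4*0.102 = 2.8729004×10^-5
Rp = 0.002576 / 2.8729004×10^-5 = 89.67 ohm*cm^2

89.67 ohm*cm^2


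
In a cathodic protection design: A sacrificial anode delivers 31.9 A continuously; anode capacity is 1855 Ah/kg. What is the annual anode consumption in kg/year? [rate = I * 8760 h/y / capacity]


Annual consumption = current * hours per year / capacity
Rate = 31.9 * 8760 / 1855 = 150.6 kg/year

150.6 kg/year


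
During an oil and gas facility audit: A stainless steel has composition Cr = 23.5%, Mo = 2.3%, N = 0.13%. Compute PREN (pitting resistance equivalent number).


Apply the PREN formula: PREN = Cr + 3.3*Mo + 16*N
PREN = 23.5 + 3.3*2.3 + 16*0.13
PREN = 23.5 + 7.59 + 2.08 = 33.17

33.17


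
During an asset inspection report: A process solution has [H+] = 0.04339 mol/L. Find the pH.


pH = −log10[H+]
pH = −log10(0.04339) = 1.36

1.36


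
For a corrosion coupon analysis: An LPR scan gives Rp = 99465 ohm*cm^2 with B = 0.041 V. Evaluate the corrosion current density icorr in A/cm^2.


Apply the Stern-Geary relation: icorr = B / Rp
icorr = 0.041 / 99465 = 4.122×10^-7 A/cm^2

4.122×10^-7 A/cm^2


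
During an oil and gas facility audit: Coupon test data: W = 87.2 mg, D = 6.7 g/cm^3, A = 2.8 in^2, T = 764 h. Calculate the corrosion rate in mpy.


Apply the mpy weight-loss relation: CR = 534 * W / (D * A * T)
Numerator: 534 * 87.2 = 46564.8
Denominator: 6.7 * 2.8 * 764 = 14332.64
CR = 46564.8 / 14332.64 = 3.2489 mpy

3.2489 mpy


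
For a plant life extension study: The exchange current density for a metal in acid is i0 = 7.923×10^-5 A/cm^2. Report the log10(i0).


i0 = 7.923×10^-5 A/cm^2
log10(i0) = -4.101

-4.101


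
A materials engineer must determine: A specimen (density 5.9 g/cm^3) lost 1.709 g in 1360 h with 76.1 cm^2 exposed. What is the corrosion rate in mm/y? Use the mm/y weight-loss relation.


Apply the mm/y weight-loss relation: CR = 87600 * W / (D * A * T)
Numerator: 87600 * 1.709 = 149708.4
Denominator: 5.9 * 76.1 * 1360 = 610626.4
CR = 149708.4 / 610626.4 = 0.24517 mm/y

0.24517 mm/y


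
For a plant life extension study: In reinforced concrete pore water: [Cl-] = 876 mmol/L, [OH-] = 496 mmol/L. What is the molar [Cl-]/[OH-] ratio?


Threshold parameter = [Cl-] / [OH-] (molar basis; both in mmol/L, so units cancel)
Ratio = 876 / 496 = 1.77

1.77


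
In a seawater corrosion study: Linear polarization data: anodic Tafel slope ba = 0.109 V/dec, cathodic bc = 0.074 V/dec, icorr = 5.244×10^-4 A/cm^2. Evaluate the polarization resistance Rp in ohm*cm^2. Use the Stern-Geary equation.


Apply the Stern-Geary equation: Rp = ba*bc / (2.303*icorr*(ba+bc))
ba*bc = 0.109*0.074 = 0.008066
ba+bc = 0.183; 2.303*icorr*(ba+bc) = 2.303*5.244×10^-4*0.183 = 2.2100786×10^-4
Rp = 0.008066 / 2.2100786×10^-4 = 36.5 ohm*cm^2

36.5 ohm*cm^2


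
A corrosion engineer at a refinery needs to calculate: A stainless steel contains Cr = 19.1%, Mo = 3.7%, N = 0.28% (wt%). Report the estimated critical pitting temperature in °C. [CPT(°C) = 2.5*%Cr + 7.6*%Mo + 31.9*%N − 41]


Apply the ASTM G48 empirical CPT estimate: CPT(°C) = 2.5*%Cr + 7.6*%Mo + 31.9*%N − 41
2.5*19.1 = 47.75; 7.6*3.7 = 28.12; 31.9*0.28 = 8.932
CPT = 47.75 + 28.12 + 8.932 − 41 = 43.802 °C
Rounded to 0.1 °C: CPT ≈ 43.8 °C

43.8 °C


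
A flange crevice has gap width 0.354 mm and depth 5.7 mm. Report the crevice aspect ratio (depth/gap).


Aspect ratio = depth / gap
Ratio = 5.7 / 0.354 = 16.1

16.1


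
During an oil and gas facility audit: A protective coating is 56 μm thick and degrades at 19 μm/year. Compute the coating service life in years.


Service life = thickness / degradation rate
Life = 56 / 19 = 2.9 years

2.9 years


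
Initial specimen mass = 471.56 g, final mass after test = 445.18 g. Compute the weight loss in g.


Weight loss = initial − final
WL = 471.56 − 445.18 = 26.38 g

26.38 g


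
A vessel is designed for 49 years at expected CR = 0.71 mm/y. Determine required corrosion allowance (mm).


Corrosion allowance = CR × design life
CA = 0.71 * 49 = 34.79 mm

34.79 mm


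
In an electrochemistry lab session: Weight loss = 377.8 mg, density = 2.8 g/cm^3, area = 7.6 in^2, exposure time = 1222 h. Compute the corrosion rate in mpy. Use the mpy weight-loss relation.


Apply the mpy weight-loss relation: CR = 534 * W / (D * A * T)
Numerator: 534 * 377.8 = 201745.2
Denominator: 2.8 * 7.6 * 1222 = 26004.16
CR = 201745.2 / 26004.16 = 7.7582 mpy

7.7582 mpy


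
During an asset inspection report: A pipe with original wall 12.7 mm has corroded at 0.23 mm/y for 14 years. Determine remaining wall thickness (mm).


Remaining wall = original − CR × time
t = 12.7 − 0.23*14 = 12.7 − 3.22 = 9.48 mm

9.48 mm


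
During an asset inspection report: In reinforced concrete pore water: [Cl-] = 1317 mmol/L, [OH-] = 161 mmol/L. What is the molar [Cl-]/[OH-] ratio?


Threshold parameter = [Cl-] / [OH-] (molar basis; both in mmol/L, so units cancel)
Ratio = 1317 / 161 = 8.18

8.18


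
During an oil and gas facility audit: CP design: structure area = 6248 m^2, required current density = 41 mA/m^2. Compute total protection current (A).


I = area * current density, then convert mA → A (÷1000)
I = 6248 * 41 / 1000 = 256.17 A

256.17 A


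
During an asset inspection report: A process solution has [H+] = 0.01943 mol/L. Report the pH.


pH = −log10[H+]
pH = −log10(0.01943) = 1.71

1.71


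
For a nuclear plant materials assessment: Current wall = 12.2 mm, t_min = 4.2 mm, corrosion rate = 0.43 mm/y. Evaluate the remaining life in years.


Apply the remaining-life relation: RL = (t_current − t_min) / CR
RL = (12.2 − 4.2) / 0.43 = 8.0 / 0.43 = 18.6 years

18.6 years


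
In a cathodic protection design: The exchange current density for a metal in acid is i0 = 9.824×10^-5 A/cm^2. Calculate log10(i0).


i0 = 9.824×10^-5 A/cm^2
log10(i0) = -4.008

-4.008


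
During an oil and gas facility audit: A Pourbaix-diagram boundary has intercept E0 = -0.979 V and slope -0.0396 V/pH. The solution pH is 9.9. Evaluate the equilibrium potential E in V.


Apply the Pourbaix line equation: E = E0 + slope*pH
E = -0.979 + (-0.0396)*9.9 = -0.979 + (-0.39204) = -1.37104 V
Rounded to 4 decimal places: E = -1.3710 V

-1.3710 V


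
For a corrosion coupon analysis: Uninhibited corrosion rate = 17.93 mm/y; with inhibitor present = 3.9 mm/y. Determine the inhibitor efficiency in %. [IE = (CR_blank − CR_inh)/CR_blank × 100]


Apply the inhibitor-efficiency definition: IE = (CR_blank − CR_inh)/CR_blank × 100
IE = (17.93 − 3.9) / 17.93 × 100
IE = 14.03 / 17.93 × 100 = 78.2 %

78.2 %


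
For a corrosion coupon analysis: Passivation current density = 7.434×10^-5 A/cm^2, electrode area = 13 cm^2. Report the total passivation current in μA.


I = i_pass * A, then convert A → μA (×10^6)
I = 7.434×10^-5 * 13 * 10^6 = 966.42 μA

966.42 μA


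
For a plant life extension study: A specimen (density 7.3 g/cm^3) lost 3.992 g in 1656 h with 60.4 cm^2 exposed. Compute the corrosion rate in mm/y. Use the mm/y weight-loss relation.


Apply the mm/y weight-loss relation: CR = 87600 * W / (D * A * T)
Numerator: 87600 * 3.992 = 349699.2
Denominator: 7.3 * 60.4 * 1656 = 730163.52
CR = 349699.2 / 730163.52 = 0.478933 mm/y

0.478933 mm/y


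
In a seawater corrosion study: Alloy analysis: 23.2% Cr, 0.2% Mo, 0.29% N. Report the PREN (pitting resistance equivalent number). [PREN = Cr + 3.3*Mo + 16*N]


Apply the PREN formula: PREN = Cr + 3.3*Mo + 16*N
PREN = 23.2 + 3.3*0.2 + 16*0.29
PREN = 23.2 + 0.66 + 4.64 = 28.5

28.5


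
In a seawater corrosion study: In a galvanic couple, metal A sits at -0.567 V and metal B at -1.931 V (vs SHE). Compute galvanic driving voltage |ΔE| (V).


Driving voltage is the absolute potential difference.
|ΔE| = |-0.567 − (-1.931)| = 1.364 V

1.364 V


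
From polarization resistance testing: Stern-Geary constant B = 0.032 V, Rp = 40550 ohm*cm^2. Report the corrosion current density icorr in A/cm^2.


Apply the Stern-Geary relation: icorr = B / Rp
icorr = 0.032 / 40550 = 7.891×10^-7 A/cm^2

7.891×10^-7 A/cm^2


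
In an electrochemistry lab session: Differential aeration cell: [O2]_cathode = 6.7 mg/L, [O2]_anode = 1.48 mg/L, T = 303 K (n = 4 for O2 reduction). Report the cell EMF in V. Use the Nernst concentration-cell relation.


Apply the Nernst concentration-cell relation: E = (RT/nF)*ln(C_cathode/C_anode)
RT/nF = 8.314*303/(4*96485) = 0.00652729 V
ln(6.7/1.48) = 1.51007
E = 0.00652729 * 1.51007 = 0.00986 V

0.00986 V


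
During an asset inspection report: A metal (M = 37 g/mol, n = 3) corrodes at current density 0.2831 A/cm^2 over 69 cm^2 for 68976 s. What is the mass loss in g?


Apply Faraday's law: m = i*A*t*M / (n*F)
Total charge passed Q = i*A*t = 0.2831*69*68976 = 1347370.2864 C
m = Q*M/(n*F) = 1347370.2864*37/(3*96485) = 172.2295 g

172.2295 g


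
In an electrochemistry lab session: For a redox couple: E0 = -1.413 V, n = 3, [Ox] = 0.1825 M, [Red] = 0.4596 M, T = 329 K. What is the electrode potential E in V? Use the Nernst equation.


Apply the Nernst equation: E = E0 + (RT/nF)*ln([Ox]/[Red])
Step 1: RT/nF = 8.314*329/(3*96485) = 0.00944985 V
Step 2: [Ox]/[Red] = 0.1825/0.4596 = 0.397084
Step 3: ln(0.397084) = -0.923607
Step 4: correction = 0.00944985 * -0.923607 = -0.009 V
E = -1.413 + -0.009 = -1.422 V

-1.422 V


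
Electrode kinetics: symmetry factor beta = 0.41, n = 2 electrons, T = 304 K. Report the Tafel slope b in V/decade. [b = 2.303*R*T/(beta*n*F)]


Apply the Tafel slope relation: b = 2.303*R*T/(beta*n*F)
Numerator: 2.303 * 8.314 * 304 = 5820.73
Denominator: 0.41 * 2 * 96485 = 79117.7
b = 5820.73 / 79117.7 = 0.0736 V/decade

0.0736 V/decade


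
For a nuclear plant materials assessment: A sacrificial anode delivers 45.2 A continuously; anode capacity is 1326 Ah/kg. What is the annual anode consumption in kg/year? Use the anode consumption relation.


Annual consumption = current * hours per year / capacity
Rate = 45.2 * 8760 / 1326 = 298.6 kg/year

298.6 kg/year


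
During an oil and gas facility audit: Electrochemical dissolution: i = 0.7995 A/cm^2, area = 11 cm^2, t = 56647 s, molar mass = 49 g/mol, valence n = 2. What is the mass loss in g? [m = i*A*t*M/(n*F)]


Apply Faraday's law: m = i*A*t*M / (n*F)
Total charge passed Q = i*A*t = 0.7995*11*56647 = 498182.0415 C
m = Q*M/(n*F) = 498182.0415*49/(2*96485) = 126.501 g

126.501 g


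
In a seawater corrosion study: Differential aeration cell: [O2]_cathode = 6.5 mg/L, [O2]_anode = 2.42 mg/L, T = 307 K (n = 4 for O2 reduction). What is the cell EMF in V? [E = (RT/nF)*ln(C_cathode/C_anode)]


Apply the Nernst concentration-cell relation: E = (RT/nF)*ln(C_cathode/C_anode)
RT/nF = 8.314*307/(4*96485) = 0.00661346 V
ln(6.5/2.42) = 0.98803
E = 0.00661346 * 0.98803 = 0.00653 V

0.00653 V


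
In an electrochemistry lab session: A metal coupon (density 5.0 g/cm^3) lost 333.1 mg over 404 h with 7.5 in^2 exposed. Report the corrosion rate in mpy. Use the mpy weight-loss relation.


Apply the mpy weight-loss relation: CR = 534 * W / (D * A * T)
Numerator: 534 * 333.1 = 177875.4
Denominator: 5.0 * 7.5 * 404 = 15150.0
CR = 177875.4 / 15150.0 = 11.741 mpy

11.741 mpy


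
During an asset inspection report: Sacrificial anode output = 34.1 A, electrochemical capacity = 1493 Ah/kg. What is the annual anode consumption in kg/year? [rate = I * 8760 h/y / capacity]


Annual consumption = current * hours per year / capacity
Rate = 34.1 * 8760 / 1493 = 200.1 kg/year

200.1 kg/year


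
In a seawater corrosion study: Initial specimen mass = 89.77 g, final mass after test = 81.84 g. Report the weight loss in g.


Weight loss = initial − final
WL = 89.77 − 81.84 = 7.93 g

7.93 g


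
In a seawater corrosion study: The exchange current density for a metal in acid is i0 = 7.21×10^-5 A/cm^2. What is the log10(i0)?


i0 = 7.21×10^-5 A/cm^2
log10(i0) = -4.142

-4.142


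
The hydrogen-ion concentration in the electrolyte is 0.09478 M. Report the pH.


pH = −log10[H+]
pH = −log10(0.09478) = 1.02

1.02


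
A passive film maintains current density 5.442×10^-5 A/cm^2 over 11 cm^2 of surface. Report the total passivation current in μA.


I = i_pass * A, then convert A → μA (×10^6)
I = 5.442×10^-5 * 11 * 10^6 = 598.62 μA

598.62 μA


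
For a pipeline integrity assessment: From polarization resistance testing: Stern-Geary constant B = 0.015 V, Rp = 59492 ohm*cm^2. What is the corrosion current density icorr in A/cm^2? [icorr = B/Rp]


Apply the Stern-Geary relation: icorr = B / Rp
icorr = 0.015 / 59492 = 2.521×10^-7 A/cm^2

2.521×10^-7 A/cm^2


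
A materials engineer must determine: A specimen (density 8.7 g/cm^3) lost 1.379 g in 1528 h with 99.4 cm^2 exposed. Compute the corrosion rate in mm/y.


Apply the mm/y weight-loss relation: CR = 87600 * W / (D * A * T)
Numerator: 87600 * 1.379 = 120800.4
Denominator: 8.7 * 99.4 * 1528 = 1321383.84
CR = 120800.4 / 1321383.84 = 0.0914 mm/y

0.0914 mm/y


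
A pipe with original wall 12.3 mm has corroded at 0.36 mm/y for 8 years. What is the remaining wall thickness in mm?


Remaining wall = original − CR × time
t = 12.3 − 0.36*8 = 12.3 − 2.88 = 9.42 mm

9.42 mm


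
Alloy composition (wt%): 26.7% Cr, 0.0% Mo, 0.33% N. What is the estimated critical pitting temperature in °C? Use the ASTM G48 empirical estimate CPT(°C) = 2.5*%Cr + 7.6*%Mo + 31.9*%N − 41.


Apply the ASTM G48 empirical CPT estimate: CPT(°C) = 2.5*%Cr + 7.6*%Mo + 31.9*%N − 41
2.5*26.7 = 66.75; 7.6*0.0 = 0; 31.9*0.33 = 10.527
CPT = 66.75 + 0 + 10.527 − 41 = 36.277 °C
Rounded to 0.1 °C: CPT ≈ 36.3 °C

36.3 °C


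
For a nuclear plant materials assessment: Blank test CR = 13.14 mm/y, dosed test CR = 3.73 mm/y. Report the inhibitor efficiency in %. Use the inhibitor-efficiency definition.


Apply the inhibitor-efficiency definition: IE = (CR_blank − CR_inh)/CR_blank × 100
IE = (13.14 − 3.73) / 13.14 × 100
IE = 9.41 / 13.14 × 100 = 71.6 %

71.6 %


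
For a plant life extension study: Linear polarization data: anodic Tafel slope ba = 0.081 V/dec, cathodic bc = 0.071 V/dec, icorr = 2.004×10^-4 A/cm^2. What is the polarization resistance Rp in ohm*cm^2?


Apply the Stern-Geary equation: Rp = ba*bc / (2.303*icorr*(ba+bc))
ba*bc = 0.081*0.071 = 0.005751
ba+bc = 0.152; 2.303*icorr*(ba+bc) = 2.303*2.004×10^-4*0.152 = 7.0151222×10^-5
Rp = 0.005751 / 7.0151222×10^-5 = 82.0 ohm*cm^2

82.0 ohm*cm^2


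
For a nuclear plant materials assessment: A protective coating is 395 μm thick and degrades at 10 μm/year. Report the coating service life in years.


Service life = thickness / degradation rate
Life = 395 / 10 = 39.5 years

39.5 years


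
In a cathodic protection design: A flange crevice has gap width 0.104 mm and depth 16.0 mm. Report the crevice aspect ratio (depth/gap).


Aspect ratio = depth / gap
Ratio = 16.0 / 0.104 = 153.8

153.8


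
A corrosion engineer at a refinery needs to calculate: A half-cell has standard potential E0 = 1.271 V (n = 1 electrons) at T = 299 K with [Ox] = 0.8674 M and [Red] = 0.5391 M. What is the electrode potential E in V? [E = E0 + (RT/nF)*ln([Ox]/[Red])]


Apply the Nernst equation: E = E0 + (RT/nF)*ln([Ox]/[Red])
Step 1: RT/nF = 8.314*299/(1*96485) = 0.02576448 V
Step 2: [Ox]/[Red] = 0.8674/0.5391 = 1.608978
Step 3: ln(1.608978) = 0.475599
Step 4: correction = 0.02576448 * 0.475599 = 0.012 V
E = 1.271 + 0.012 = 1.283 V

1.283 V


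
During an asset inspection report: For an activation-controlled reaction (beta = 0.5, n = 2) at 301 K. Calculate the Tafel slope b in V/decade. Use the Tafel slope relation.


Apply the Tafel slope relation: b = 2.303*R*T/(beta*n*F)
Numerator: 2.303 * 8.314 * 301 = 5763.29
Denominator: 0.5 * 2 * 96485 = 96485.0
b = 5763.29 / 96485.0 = 0.0597 V/decade

0.0597 V/decade


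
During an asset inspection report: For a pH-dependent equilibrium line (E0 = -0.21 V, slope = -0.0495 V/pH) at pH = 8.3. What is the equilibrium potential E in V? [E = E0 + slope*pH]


Apply the Pourbaix line equation: E = E0 + slope*pH
E = -0.21 + (-0.0495)*8.3 = -0.21 + (-0.41085) = -0.62085 V
Rounded to 4 decimal places: E = -0.6209 V

-0.6209 V


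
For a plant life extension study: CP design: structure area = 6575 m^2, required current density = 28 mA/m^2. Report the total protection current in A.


I = area * current density, then convert mA → A (÷1000)
I = 6575 * 28 / 1000 = 184.1 A

184.1 A


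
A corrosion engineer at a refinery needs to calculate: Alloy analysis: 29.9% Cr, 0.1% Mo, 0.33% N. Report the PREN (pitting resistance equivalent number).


Apply the PREN formula: PREN = Cr + 3.3*Mo + 16*N
PREN = 29.9 + 3.3*0.1 + 16*0.33
PREN = 29.9 + 0.33 + 5.28 = 35.51

35.51


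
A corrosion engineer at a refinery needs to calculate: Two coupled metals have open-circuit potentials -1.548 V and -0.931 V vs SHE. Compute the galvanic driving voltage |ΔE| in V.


Driving voltage is the absolute potential difference.
|ΔE| = |-1.548 − (-0.931)| = 0.617 V

0.617 V


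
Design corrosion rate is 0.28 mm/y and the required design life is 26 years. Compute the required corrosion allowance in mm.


Corrosion allowance = CR × design life
CA = 0.28 * 26 = 7.28 mm

7.28 mm


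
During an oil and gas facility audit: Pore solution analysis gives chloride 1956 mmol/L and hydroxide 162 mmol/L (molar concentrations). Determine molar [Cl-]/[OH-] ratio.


Threshold parameter = [Cl-] / [OH-] (molar basis; both in mmol/L, so units cancel)
Ratio = 1956 / 162 = 12.07

12.07


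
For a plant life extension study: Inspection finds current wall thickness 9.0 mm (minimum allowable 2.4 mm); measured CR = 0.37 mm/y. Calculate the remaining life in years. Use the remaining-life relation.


Apply the remaining-life relation: RL = (t_current − t_min) / CR
RL = (9.0 − 2.4) / 0.37 = 6.6 / 0.37 = 17.8 years

17.8 years


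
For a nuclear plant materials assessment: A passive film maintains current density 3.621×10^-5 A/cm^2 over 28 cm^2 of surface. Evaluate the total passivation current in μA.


I = i_pass * A, then convert A → μA (×10^6)
I = 3.621×10^-5 * 28 * 10^6 = 1013.88 μA

1013.88 μA


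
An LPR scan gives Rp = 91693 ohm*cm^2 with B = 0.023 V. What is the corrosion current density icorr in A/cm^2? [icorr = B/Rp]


Apply the Stern-Geary relation: icorr = B / Rp
icorr = 0.023 / 91693 = 2.508×10^-7 A/cm^2

2.508×10^-7 A/cm^2


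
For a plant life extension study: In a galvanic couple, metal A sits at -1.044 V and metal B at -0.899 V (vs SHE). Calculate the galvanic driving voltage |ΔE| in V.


Driving voltage is the absolute potential difference.
|ΔE| = |-1.044 − (-0.899)| = 0.145 V

0.145 V


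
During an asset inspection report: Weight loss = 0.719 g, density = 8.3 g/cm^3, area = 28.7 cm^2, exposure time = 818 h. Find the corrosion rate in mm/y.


Apply the mm/y weight-loss relation: CR = 87600 * W / (D * A * T)
Numerator: 87600 * 0.719 = 62984.4
Denominator: 8.3 * 28.7 * 818 = 194855.78
CR = 62984.4 / 194855.78 = 0.32324 mm/y

0.32324 mm/y


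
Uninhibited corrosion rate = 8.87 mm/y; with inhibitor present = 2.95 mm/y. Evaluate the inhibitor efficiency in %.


Apply the inhibitor-efficiency definition: IE = (CR_blank − CR_inh)/CR_blank × 100
IE = (8.87 − 2.95) / 8.87 × 100
IE = 5.92 / 8.87 × 100 = 66.7 %

66.7 %


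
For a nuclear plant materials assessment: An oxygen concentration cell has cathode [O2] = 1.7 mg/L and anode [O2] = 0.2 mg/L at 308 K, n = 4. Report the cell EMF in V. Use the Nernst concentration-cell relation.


Apply the Nernst concentration-cell relation: E = (RT/nF)*ln(C_cathode/C_anode)
RT/nF = 8.314*308/(4*96485) = 0.006635 V
ln(1.7/0.2) = 2.14007
E = 0.006635 * 2.14007 = 0.0142 V

0.0142 V


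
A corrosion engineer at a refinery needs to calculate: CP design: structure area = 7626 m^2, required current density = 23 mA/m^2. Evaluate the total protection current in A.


I = area * current density, then convert mA → A (÷1000)
I = 7626 * 23 / 1000 = 175.4 A

175.4 A


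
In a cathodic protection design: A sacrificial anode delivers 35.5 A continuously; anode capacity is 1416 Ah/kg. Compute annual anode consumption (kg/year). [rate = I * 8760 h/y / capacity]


Annual consumption = current * hours per year / capacity
Rate = 35.5 * 8760 / 1416 = 219.6 kg/year

219.6 kg/year


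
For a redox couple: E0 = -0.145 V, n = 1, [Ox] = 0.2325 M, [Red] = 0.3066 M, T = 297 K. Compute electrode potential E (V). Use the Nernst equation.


Apply the Nernst equation: E = E0 + (RT/nF)*ln([Ox]/[Red])
Step 1: RT/nF = 8.314*297/(1*96485) = 0.02559214 V
Step 2: [Ox]/[Red] = 0.2325/0.3066 = 0.758317
Step 3: ln(0.758317) = -0.276654
Step 4: correction = 0.02559214 * -0.276654 = -0.007 V
E = -0.145 + -0.007 = -0.152 V

-0.152 V


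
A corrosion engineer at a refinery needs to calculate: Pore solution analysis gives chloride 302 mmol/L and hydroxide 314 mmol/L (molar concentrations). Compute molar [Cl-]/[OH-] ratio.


Threshold parameter = [Cl-] / [OH-] (molar basis; both in mmol/L, so units cancel)
Ratio = 302 / 314 = 0.96

0.96


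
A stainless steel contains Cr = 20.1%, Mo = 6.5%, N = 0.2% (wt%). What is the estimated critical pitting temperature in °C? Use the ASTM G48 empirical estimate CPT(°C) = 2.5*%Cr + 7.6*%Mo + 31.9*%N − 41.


Apply the ASTM G48 empirical CPT estimate: CPT(°C) = 2.5*%Cr + 7.6*%Mo + 31.9*%N − 41
2.5*20.1 = 50.25; 7.6*6.5 = 49.4; 31.9*0.2 = 6.38
CPT = 50.25 + 49.4 + 6.38 − 41 = 65.03 °C
Rounded to 0.1 °C: CPT ≈ 65.0 °C

65.0 °C


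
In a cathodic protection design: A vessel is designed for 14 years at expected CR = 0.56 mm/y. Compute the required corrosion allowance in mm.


Corrosion allowance = CR × design life
CA = 0.56 * 14 = 7.84 mm

7.84 mm


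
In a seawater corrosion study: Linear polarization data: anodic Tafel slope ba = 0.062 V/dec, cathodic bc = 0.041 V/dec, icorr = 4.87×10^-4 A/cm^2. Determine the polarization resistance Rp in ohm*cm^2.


Apply the Stern-Geary equation: Rp = ba*bc / (2.303*icorr*(ba+bc))
ba*bc = 0.062*0.041 = 0.002542
ba+bc = 0.103; 2.303*icorr*(ba+bc) = 2.303*4.87×10^-4*0.103 = 1.1552078×10^-4
Rp = 0.002542 / 1.1552078×10^-4 = 22.0 ohm*cm^2

22.0 ohm*cm^2


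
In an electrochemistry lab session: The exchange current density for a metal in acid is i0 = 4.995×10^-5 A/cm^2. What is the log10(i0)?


i0 = 4.995×10^-5 A/cm^2
log10(i0) = -4.301

-4.301


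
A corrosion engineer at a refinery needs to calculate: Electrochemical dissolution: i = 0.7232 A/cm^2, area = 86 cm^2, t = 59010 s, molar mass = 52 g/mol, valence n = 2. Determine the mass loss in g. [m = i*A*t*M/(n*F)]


Apply Faraday's law: m = i*A*t*M / (n*F)
Total charge passed Q = i*A*t = 0.7232*86*59010 = 3670138.752 C
m = Q*M/(n*F) = 3670138.752*52/(2*96485) = 988.9994 g

988.9994 g


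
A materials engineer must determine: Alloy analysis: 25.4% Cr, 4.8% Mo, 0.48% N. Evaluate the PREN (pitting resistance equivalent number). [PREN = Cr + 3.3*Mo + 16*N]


Apply the PREN formula: PREN = Cr + 3.3*Mo + 16*N
PREN = 25.4 + 3.3*4.8 + 16*0.48
PREN = 25.4 + 15.84 + 7.68 = 48.92

48.92


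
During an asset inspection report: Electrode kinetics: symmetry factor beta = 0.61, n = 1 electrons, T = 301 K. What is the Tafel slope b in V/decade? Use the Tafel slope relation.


Apply the Tafel slope relation: b = 2.303*R*T/(beta*n*F)
Numerator: 2.303 * 8.314 * 301 = 5763.29
Denominator: 0.61 * 1 * 96485 = 58855.85
b = 5763.29 / 58855.85 = 0.098 V/decade

0.098 V/decade


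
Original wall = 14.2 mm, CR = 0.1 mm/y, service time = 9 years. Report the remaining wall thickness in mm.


Remaining wall = original − CR × time
t = 14.2 − 0.1*9 = 14.2 − 0.9 = 13.3 mm

13.3 mm


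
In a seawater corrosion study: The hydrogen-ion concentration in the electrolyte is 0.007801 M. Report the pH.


pH = −log10[H+]
pH = −log10(0.007801) = 2.11

2.11


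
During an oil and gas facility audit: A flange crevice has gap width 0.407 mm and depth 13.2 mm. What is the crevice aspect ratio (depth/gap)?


Aspect ratio = depth / gap
Ratio = 13.2 / 0.407 = 32.4

32.4


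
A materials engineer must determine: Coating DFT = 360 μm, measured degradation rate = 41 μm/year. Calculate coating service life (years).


Service life = thickness / degradation rate
Life = 360 / 41 = 8.8 years

8.8 years


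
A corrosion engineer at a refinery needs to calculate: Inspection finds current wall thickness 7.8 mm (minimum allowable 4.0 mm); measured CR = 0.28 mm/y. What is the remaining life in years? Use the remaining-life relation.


Apply the remaining-life relation: RL = (t_current − t_min) / CR
RL = (7.8 − 4.0) / 0.28 = 3.8 / 0.28 = 13.6 years

13.6 years


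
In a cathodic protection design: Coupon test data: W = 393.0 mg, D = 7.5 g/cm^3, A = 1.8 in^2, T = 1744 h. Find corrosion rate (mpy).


Apply the mpy weight-loss relation: CR = 534 * W / (D * A * T)
Numerator: 534 * 393.0 = 209862.0
Denominator: 7.5 * 1.8 * 1744 = 23544.0
CR = 209862.0 / 23544.0 = 8.9136 mpy

8.9136 mpy


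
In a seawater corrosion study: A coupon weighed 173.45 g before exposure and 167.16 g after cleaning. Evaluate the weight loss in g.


Weight loss = initial − final
WL = 173.45 − 167.16 = 6.29 g

6.29 g


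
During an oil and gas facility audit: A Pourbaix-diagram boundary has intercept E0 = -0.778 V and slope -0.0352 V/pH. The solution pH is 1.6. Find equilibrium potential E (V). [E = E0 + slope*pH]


Apply the Pourbaix line equation: E = E0 + slope*pH
E = -0.778 + (-0.0352)*1.6 = -0.778 + (-0.05632) = -0.83432 V
Rounded to 3 decimal places: E = -0.834 V

-0.834 V


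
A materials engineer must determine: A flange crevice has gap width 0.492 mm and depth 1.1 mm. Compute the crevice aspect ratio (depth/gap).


Aspect ratio = depth / gap
Ratio = 1.1 / 0.492 = 2.2

2.2


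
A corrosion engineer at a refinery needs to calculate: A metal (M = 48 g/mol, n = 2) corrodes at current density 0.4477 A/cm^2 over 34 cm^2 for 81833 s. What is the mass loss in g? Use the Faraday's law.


Apply Faraday's law: m = i*A*t*M / (n*F)
Total charge passed Q = i*A*t = 0.4477*34*81833 = 1245645.5594 C
m = Q*M/(n*F) = 1245645.5594*48/(2*96485) = 309.84602 g

309.84602 g


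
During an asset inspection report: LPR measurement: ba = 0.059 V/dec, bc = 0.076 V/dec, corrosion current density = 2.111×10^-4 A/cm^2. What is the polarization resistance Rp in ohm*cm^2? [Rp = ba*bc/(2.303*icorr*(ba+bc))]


Apply the Stern-Geary equation: Rp = ba*bc / (2.303*icorr*(ba+bc))
ba*bc = 0.059*0.076 = 0.004484
ba+bc = 0.135; 2.303*icorr*(ba+bc) = 2.303*2.111×10^-4*0.135 = 6.5632046×10^-5
Rp = 0.004484 / 6.5632046×10^-5 = 68.3 ohm*cm^2

68.3 ohm*cm^2


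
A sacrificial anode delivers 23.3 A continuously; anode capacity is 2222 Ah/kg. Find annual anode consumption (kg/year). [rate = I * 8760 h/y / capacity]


Annual consumption = current * hours per year / capacity
Rate = 23.3 * 8760 / 2222 = 91.9 kg/year

91.9 kg/year


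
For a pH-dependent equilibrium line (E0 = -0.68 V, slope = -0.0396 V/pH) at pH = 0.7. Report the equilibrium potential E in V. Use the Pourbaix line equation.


Apply the Pourbaix line equation: E = E0 + slope*pH
E = -0.68 + (-0.0396)*0.7 = -0.68 + (-0.02772) = -0.70772 V
Rounded to 3 decimal places: E = -0.708 V

-0.708 V


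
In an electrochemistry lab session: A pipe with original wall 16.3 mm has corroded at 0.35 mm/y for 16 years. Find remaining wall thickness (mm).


Remaining wall = original − CR × time
t = 16.3 − 0.35*16 = 16.3 − 5.6 = 10.7 mm

10.7 mm


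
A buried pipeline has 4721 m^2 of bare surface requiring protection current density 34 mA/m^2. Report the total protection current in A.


I = area * current density, then convert mA → A (÷1000)
I = 4721 * 34 / 1000 = 160.51 A

160.51 A


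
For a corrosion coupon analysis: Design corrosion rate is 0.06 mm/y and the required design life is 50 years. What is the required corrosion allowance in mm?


Corrosion allowance = CR × design life
CA = 0.06 * 50 = 3.0 mm

3.0 mm


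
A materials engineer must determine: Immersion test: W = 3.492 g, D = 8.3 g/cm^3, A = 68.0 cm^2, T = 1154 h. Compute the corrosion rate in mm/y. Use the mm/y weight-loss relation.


Apply the mm/y weight-loss relation: CR = 87600 * W / (D * A * T)
Numerator: 87600 * 3.492 = 305899.2
Denominator: 8.3 * 68.0 * 1154 = 651317.6
CR = 305899.2 / 651317.6 = 0.4697 mm/y

0.4697 mm/y
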